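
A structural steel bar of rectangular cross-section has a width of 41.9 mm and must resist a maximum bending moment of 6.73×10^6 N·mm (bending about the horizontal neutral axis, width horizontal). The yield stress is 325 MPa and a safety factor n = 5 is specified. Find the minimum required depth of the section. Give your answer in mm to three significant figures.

σ_allow = 325/5 = 65.00 MPa.
For a rectangular section σ = 6M/(bh²), so h² = 6M/(b σ_allow) = 6×6730000/(41.9×65.00) = 14830 mm².
h = 121.8 mm.

h = 122 mm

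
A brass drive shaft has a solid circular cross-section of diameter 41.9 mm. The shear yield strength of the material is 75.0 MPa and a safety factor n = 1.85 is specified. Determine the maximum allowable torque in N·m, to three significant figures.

T_allow = 586 N·m

τ_allow = 75.0/1.85 = 40.54 MPa.
For a solid shaft T_allow = τ_allow·πd³/16; πd³/16 = π×41.9³/16 = 14440 mm³.
T_allow = 40.54×14440 = 585500 N·mm = 585.5 N·m.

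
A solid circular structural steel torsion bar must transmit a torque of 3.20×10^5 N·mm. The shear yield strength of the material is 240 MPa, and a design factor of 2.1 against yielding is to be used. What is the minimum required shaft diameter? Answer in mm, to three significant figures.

d = 24.2 mm

Allowable shear stress τ_allow = 240/2.1 = 114.3 MPa.
For a solid shaft τ = 16T/(πd³), so d³ = 16T/(π τ_allow) = 16×320000/(π×114.3) = 14260 mm³.
d = (14260)^(1/3) = 24.25 mm.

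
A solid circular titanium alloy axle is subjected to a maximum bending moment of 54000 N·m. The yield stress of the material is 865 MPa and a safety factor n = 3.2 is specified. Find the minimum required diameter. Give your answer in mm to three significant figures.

d = 127 mm

σ_allow = 865/3.2 = 270.3 MPa.
For a solid circular section σ = 32M/(πd³), so d³ = 32M/(π σ_allow) = 32×5.4000×10^7/(π×270.3) = 2.035×10^6 mm³.
d = 126.7 mm.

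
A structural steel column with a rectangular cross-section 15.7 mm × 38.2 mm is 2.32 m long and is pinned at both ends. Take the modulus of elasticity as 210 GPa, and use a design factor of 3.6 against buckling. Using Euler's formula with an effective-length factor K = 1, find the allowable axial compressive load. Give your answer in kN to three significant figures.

Buckling occurs about the weak axis: I_min = h·b³/12 = 38.2×15.7³/12 = 12320 mm⁴ (b = 15.7 mm is the smaller dimension).
Effective length L_e = KL = 1×2.32 m = 2320 mm.
Euler critical load P_cr = π²EI/L_e² = π²×210000×12320/2320² = 4744 N.
P_allow = P_cr/n = 4744/3.6 = 1318 N.

P_allow = 1.32 kN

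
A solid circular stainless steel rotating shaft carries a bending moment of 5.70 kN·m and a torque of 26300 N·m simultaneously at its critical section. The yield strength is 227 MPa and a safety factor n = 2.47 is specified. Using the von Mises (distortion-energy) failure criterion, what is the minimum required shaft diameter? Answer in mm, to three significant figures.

d = 138 mm

σ_allow = σ_y/n = 227/2.47 = 91.90 MPa.
For a solid shaft σ_b = 32M/(πd³) and τ = 16T/(πd³), so the von Mises stress is σ' = (16/πd³)·√(4M²+3T²).
√(4M²+3T²) = √(4×(5.700×10^6)² + 3×(2.630×10^7)²) = 4.696×10^7 N·mm.
d³ = 16×4.696×10^7/(π×91.90) = 2.602×10^6 mm³.
d = 137.5 mm.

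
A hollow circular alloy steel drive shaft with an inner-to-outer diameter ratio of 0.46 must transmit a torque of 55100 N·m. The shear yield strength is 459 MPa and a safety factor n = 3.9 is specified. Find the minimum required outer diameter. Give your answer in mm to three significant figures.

d_o = 136 mm

τ_allow = 459/3.9 = 117.7 MPa.
For a hollow shaft τ = 16T/[πd_o³(1−k⁴)] with k = 0.46, so 1−k⁴ = 0.9552.
d_o³ = 16T/[π τ_allow (1−k⁴)] = 16×5.5100×10^7/(π×117.7×0.9552) = 2.496×10^6 mm³.
d_o = 135.7 mm.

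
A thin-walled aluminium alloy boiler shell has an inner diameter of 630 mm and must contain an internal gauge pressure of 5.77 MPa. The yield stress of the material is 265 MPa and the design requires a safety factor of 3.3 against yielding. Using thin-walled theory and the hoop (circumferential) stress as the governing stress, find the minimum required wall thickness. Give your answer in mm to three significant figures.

t = 22.6 mm

σ_allow = 265/3.3 = 80.30 MPa.
Hoop stress σ_h = pD/(2t), so t = pD/(2σ_allow) = 5.77×630/(2×80.30) = 22.63 mm.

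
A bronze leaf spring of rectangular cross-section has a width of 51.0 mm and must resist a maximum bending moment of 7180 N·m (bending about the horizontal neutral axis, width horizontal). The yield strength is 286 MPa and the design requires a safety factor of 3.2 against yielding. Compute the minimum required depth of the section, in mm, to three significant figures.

h = 97.2 mm

σ_allow = 286/3.2 = 89.38 MPa.
For a rectangular section σ = 6M/(bh²), so h² = 6M/(b σ_allow) = 6×7180000/(51.0×89.38) = 9451 mm².
h = 97.22 mm.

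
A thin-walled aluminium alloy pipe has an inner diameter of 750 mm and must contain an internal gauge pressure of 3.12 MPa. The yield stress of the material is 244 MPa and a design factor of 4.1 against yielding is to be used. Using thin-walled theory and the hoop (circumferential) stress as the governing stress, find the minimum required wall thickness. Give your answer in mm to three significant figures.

σ_allow = 244/4.1 = 59.51 MPa.
Hoop stress σ_h = pD/(2t), so t = pD/(2σ_allow) = 3.12×750/(2×59.51) = 19.66 mm.

t = 19.7 mm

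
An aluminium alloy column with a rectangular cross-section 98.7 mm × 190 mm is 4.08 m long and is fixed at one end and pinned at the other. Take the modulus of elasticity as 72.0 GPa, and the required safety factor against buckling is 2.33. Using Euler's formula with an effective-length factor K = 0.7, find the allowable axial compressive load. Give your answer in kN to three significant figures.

P_allow = 569 kN

Buckling occurs about the weak axis: I_min = h·b³/12 = 190×98.7³/12 = 1.522×10^7 mm⁴ (b = 98.7 mm is the smaller dimension).
Effective length L_e = KL = 0.7×4.08 m = 2856 mm.
Euler critical load P_cr = π²EI/L_e² = π²×72000×1.522×10^7/2856² = 1.326×10^6 N.
P_allow = P_cr/n = 1.326×10^6/2.33 = 569200 N.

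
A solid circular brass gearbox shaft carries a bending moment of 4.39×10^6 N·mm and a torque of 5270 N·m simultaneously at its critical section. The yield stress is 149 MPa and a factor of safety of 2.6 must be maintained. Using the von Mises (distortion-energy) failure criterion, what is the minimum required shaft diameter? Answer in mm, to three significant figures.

σ_allow = σ_y/n = 149/2.6 = 57.31 MPa.
For a solid shaft σ_b = 32M/(πd³) and τ = 16T/(πd³), so the von Mises stress is σ' = (16/πd³)·√(4M²+3T²).
√(4M²+3T²) = √(4×(4.390×10^6)² + 3×(5.270×10^6)²) = 1.267×10^7 N·mm.
d³ = 16×1.267×10^7/(π×57.31) = 1.126×10^6 mm³.
d = 104.0 mm.

d = 104 mm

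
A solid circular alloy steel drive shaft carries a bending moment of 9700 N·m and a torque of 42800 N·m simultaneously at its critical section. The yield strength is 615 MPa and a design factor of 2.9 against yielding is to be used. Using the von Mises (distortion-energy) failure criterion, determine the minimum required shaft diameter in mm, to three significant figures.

σ_allow = σ_y/n = 615/2.9 = 212.1 MPa.
For a solid shaft σ_b = 32M/(πd³) and τ = 16T/(πd³), so the von Mises stress is σ' = (16/πd³)·√(4M²+3T²).
√(4M²+3T²) = √(4×(9.700×10^6)² + 3×(4.280×10^7)²) = 7.663×10^7 N·mm.
d³ = 16×7.663×10^7/(π×212.1) = 1.840×10^6 mm³.
d = 122.5 mm.

d = 123 mm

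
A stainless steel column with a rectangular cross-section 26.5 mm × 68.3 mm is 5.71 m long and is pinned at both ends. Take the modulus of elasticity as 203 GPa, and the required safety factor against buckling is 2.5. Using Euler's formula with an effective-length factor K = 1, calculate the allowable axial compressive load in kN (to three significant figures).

P_allow = 2.60 kN

Buckling occurs about the weak axis: I_min = h·b³/12 = 68.3×26.5³/12 = 105900 mm⁴ (b = 26.5 mm is the smaller dimension).
Effective length L_e = KL = 1×5.71 m = 5710 mm.
Euler critical load P_cr = π²EI/L_e² = π²×203000×105900/5710² = 6509 N.
P_allow = P_cr/n = 6509/2.5 = 2604 N.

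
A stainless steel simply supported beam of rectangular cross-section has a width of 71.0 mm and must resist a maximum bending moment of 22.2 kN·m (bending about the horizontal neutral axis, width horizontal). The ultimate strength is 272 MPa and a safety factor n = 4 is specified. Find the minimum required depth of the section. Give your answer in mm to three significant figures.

h = 166 mm

σ_allow = 272/4 = 68.00 MPa.
For a rectangular section σ = 6M/(bh²), so h² = 6M/(b σ_allow) = 6×2.2200×10^7/(71.0×68.00) = 27590 mm².
h = 166.1 mm.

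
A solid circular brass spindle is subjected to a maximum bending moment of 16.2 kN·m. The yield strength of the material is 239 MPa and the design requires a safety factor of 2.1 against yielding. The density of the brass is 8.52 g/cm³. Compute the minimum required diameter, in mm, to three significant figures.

σ_allow = 239/2.1 = 113.8 MPa.
For a solid circular section σ = 32M/(πd³), so d³ = 32M/(π σ_allow) = 32×1.6200×10^7/(π×113.8) = 1.450×10^6 mm³.
d = 113.2 mm.

d = 113 mm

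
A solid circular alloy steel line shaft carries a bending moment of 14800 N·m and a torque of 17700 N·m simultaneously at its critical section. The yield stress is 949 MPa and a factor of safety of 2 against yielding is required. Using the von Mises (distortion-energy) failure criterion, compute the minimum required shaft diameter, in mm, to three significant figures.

d = 77.0 mm

σ_allow = σ_y/n = 949/2 = 474.5 MPa.
For a solid shaft σ_b = 32M/(πd³) and τ = 16T/(πd³), so the von Mises stress is σ' = (16/πd³)·√(4M²+3T²).
√(4M²+3T²) = √(4×(1.480×10^7)² + 3×(1.770×10^7)²) = 4.261×10^7 N·mm.
d³ = 16×4.261×10^7/(π×474.5) = 457400 mm³.
d = 77.05 mm.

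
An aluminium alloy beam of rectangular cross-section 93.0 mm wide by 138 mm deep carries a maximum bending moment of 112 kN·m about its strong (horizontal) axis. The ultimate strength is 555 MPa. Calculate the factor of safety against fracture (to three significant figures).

n = 1.46

Section modulus S = bh²/6 = 93.0×138²/6 = 295200 mm³.
σ = M/S = 1.1200×10^8/295200 = 379.4 MPa.
n = 555/379.4 = 1.463.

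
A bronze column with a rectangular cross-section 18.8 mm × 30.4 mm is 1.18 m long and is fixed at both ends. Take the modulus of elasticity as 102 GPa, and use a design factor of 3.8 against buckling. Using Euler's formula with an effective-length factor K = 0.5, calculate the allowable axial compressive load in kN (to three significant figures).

P_allow = 12.8 kN

Buckling occurs about the weak axis: I_min = h·b³/12 = 30.4×18.8³/12 = 16830 mm⁴ (b = 18.8 mm is the smaller dimension).
Effective length L_e = KL = 0.5×1.18 m = 590.0 mm.
Euler critical load P_cr = π²EI/L_e² = π²×102000×16830/590.0² = 48680 N.
P_allow = P_cr/n = 48680/3.8 = 12810 N.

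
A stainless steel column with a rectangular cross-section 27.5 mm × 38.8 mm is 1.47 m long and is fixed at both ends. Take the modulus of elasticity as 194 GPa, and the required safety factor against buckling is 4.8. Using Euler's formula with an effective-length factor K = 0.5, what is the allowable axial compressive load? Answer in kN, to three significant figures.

Buckling occurs about the weak axis: I_min = h·b³/12 = 38.8×27.5³/12 = 67240 mm⁴ (b = 27.5 mm is the smaller dimension).
Effective length L_e = KL = 0.5×1.47 m = 735.0 mm.
Euler critical load P_cr = π²EI/L_e² = π²×194000×67240/735.0² = 238300 N.
P_allow = P_cr/n = 238300/4.8 = 49650 N.

P_allow = 49.7 kN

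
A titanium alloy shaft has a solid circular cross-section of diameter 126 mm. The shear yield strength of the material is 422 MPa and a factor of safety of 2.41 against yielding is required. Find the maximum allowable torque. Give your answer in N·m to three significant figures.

τ_allow = 422/2.41 = 175.1 MPa.
For a solid shaft T_allow = τ_allow·πd³/16; πd³/16 = π×126³/16 = 392800 mm³.
T_allow = 175.1×392800 = 6.878×10^7 N·mm = 68780 N·m.

T_allow = 68800 N·m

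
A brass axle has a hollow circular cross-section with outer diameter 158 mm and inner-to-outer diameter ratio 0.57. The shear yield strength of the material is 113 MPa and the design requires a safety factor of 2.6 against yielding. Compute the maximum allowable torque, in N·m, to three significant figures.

T_allow = 30100 N·m

τ_allow = 113/2.6 = 43.46 MPa.
For a hollow shaft T_allow = τ_allow·πd_o³(1−k⁴)/16 with 1−k⁴ = 0.8944, so πd_o³(1−k⁴)/16 = 692700 mm³.
T_allow = 43.46×692700 = 3.011×10^7 N·mm = 30110 N·m.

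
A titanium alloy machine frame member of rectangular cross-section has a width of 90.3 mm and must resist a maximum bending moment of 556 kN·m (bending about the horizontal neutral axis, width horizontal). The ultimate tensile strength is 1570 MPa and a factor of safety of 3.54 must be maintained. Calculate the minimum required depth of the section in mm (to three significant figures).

σ_allow = 1570/3.54 = 443.5 MPa.
For a rectangular section σ = 6M/(bh²), so h² = 6M/(b σ_allow) = 6×5.5600×10^8/(90.3×443.5) = 83300 mm².
h = 288.6 mm.

h = 289 mm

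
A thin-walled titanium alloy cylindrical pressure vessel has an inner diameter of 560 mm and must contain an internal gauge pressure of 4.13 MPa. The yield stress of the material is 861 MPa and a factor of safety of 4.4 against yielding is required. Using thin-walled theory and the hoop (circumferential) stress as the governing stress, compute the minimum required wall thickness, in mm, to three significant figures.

t = 5.91 mm

σ_allow = 861/4.4 = 195.7 MPa.
Hoop stress σ_h = pD/(2t), so t = pD/(2σ_allow) = 4.13×560/(2×195.7) = 5.910 mm.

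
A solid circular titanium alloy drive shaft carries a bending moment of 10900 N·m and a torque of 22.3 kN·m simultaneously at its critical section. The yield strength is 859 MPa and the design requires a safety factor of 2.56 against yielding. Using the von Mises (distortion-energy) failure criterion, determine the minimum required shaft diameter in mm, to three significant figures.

σ_allow = σ_y/n = 859/2.56 = 335.5 MPa.
For a solid shaft σ_b = 32M/(πd³) and τ = 16T/(πd³), so the von Mises stress is σ' = (16/πd³)·√(4M²+3T²).
√(4M²+3T²) = √(4×(1.090×10^7)² + 3×(2.230×10^7)²) = 4.435×10^7 N·mm.
d³ = 16×4.435×10^7/(π×335.5) = 673200 mm³.
d = 87.64 mm.

d = 87.6 mm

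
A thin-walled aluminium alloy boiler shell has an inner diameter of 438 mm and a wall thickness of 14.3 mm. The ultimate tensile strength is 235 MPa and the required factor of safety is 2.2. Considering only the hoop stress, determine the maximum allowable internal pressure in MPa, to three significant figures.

σ_allow = 235/2.2 = 106.8 MPa.
σ_h = pD/(2t) → p_allow = 2σ_allow t/D = 2×106.8×14.3/438 = 6.975 MPa.

p_allow = 6.97 MPa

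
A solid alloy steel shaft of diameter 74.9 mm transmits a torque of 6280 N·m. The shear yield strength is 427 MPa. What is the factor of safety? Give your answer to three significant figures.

τ = 16T/(πd³) = 16×6280000/(π×74.9³) = 76.12 MPa.
n = τ_limit/τ = 427/76.12 = 5.610.

n = 5.61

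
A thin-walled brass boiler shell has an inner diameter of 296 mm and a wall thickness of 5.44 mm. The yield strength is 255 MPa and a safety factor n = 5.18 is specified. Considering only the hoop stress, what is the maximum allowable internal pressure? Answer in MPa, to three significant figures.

σ_allow = 255/5.18 = 49.23 MPa.
σ_h = pD/(2t) → p_allow = 2σ_allow t/D = 2×49.23×5.44/296 = 1.809 MPa.

p_allow = 1.81 MPa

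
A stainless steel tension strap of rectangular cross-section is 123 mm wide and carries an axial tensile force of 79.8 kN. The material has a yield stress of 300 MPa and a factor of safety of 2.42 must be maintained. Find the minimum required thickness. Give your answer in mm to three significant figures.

σ_allow = 300/2.42 = 124.0 MPa.
Required area A = F/σ_allow = 79800/124.0 = 643.7 mm².
t = A/w = 643.7/123 = 5.233 mm.

t = 5.23 mm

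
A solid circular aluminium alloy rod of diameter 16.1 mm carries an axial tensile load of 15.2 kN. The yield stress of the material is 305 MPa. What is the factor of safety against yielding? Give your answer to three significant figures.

A = πd²/4 = 203.6 mm².
σ = F/A = 15200/203.6 = 74.66 MPa.
n = 305/74.66 = 4.085.

n = 4.09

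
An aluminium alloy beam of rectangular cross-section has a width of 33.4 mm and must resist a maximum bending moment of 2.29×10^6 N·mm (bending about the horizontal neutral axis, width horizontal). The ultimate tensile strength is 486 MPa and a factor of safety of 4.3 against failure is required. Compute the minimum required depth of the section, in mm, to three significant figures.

σ_allow = 486/4.3 = 113.0 MPa.
For a rectangular section σ = 6M/(bh²), so h² = 6M/(b σ_allow) = 6×2290000/(33.4×113.0) = 3640 mm².
h = 60.33 mm.

h = 60.3 mm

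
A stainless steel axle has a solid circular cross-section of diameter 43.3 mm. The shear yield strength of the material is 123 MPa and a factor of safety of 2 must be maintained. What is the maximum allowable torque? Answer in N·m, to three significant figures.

τ_allow = 123/2 = 61.50 MPa.
For a solid shaft T_allow = τ_allow·πd³/16; πd³/16 = π×43.3³/16 = 15940 mm³.
T_allow = 61.50×15940 = 980300 N·mm = 980.3 N·m.

T_allow = 980 N·m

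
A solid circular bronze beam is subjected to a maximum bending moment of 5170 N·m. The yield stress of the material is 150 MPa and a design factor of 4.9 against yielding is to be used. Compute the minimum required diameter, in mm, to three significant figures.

σ_allow = 150/4.9 = 30.61 MPa.
For a solid circular section σ = 32M/(πd³), so d³ = 32M/(π σ_allow) = 32×5170000/(π×30.61) = 1.720×10^6 mm³.
d = 119.8 mm.

d = 120 mm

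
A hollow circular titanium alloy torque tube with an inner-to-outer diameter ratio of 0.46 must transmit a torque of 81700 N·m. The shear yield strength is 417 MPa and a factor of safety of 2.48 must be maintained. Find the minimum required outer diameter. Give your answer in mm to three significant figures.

d_o = 137 mm

τ_allow = 417/2.48 = 168.1 MPa.
For a hollow shaft τ = 16T/[πd_o³(1−k⁴)] with k = 0.46, so 1−k⁴ = 0.9552.
d_o³ = 16T/[π τ_allow (1−k⁴)] = 16×8.1700×10^7/(π×168.1×0.9552) = 2.591×10^6 mm³.
d_o = 137.3 mm.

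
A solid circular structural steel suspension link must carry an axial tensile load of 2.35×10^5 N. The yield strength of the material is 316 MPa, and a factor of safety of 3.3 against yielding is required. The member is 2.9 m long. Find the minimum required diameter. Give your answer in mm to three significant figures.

Allowable stress σ_allow = 316/3.3 = 95.76 MPa.
Required area A = F/σ_allow = 235000/95.76 = 2454 mm².
A = πd²/4 → d = √(4A/π) = 55.90 mm.

d = 55.9 mm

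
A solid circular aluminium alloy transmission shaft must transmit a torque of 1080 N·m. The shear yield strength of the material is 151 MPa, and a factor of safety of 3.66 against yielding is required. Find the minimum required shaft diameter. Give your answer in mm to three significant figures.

d = 51.1 mm

Allowable shear stress τ_allow = 151/3.66 = 41.26 MPa.
For a solid shaft τ = 16T/(πd³), so d³ = 16T/(π τ_allow) = 16×1080000/(π×41.26) = 133300 mm³.
d = (133300)^(1/3) = 51.09 mm.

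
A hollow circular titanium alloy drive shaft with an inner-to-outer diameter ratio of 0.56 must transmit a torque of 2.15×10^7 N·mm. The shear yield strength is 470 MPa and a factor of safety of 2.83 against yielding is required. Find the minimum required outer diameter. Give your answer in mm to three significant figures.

d_o = 90.1 mm

τ_allow = 470/2.83 = 166.1 MPa.
For a hollow shaft τ = 16T/[πd_o³(1−k⁴)] with k = 0.56, so 1−k⁴ = 0.9017.
d_o³ = 16T/[π τ_allow (1−k⁴)] = 16×2.1500×10^7/(π×166.1×0.9017) = 731200 mm³.
d_o = 90.09 mm.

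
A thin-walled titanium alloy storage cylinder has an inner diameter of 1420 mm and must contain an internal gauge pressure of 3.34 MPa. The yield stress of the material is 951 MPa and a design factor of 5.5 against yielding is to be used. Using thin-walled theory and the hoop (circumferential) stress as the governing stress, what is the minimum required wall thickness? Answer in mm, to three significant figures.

σ_allow = 951/5.5 = 172.9 MPa.
Hoop stress σ_h = pD/(2t), so t = pD/(2σ_allow) = 3.34×1420/(2×172.9) = 13.71 mm.

t = 13.7 mm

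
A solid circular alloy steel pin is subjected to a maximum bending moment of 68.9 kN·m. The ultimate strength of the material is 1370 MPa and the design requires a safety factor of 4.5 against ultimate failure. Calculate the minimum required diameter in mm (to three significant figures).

d = 132 mm

σ_allow = 1370/4.5 = 304.4 MPa.
For a solid circular section σ = 32M/(πd³), so d³ = 32M/(π σ_allow) = 32×6.8900×10^7/(π×304.4) = 2.305×10^6 mm³.
d = 132.1 mm.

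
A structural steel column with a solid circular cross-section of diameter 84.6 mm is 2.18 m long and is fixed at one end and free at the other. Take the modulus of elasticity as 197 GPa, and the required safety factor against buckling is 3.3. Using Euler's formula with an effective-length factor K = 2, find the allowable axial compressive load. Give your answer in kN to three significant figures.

I = πd⁴/64 = π×84.6⁴/64 = 2.514×10^6 mm⁴.
Effective length L_e = KL = 2×2.18 m = 4360 mm.
Euler critical load P_cr = π²EI/L_e² = π²×197000×2.514×10^6/4360² = 257200 N.
P_allow = P_cr/n = 257200/3.3 = 77930 N.

P_allow = 77.9 kN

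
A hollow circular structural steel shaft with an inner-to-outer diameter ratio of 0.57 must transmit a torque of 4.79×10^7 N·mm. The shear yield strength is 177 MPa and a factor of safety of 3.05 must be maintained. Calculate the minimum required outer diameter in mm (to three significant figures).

d_o = 168 mm

τ_allow = 177/3.05 = 58.03 MPa.
For a hollow shaft τ = 16T/[πd_o³(1−k⁴)] with k = 0.57, so 1−k⁴ = 0.8944.
d_o³ = 16T/[π τ_allow (1−k⁴)] = 16×4.7900×10^7/(π×58.03×0.8944) = 4.700×10^6 mm³.
d_o = 167.5 mm.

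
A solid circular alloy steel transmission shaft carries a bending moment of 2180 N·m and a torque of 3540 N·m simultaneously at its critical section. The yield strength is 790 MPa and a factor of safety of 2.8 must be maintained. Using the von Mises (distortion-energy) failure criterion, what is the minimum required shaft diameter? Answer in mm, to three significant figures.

d = 51.4 mm

σ_allow = σ_y/n = 790/2.8 = 282.1 MPa.
For a solid shaft σ_b = 32M/(πd³) and τ = 16T/(πd³), so the von Mises stress is σ' = (16/πd³)·√(4M²+3T²).
√(4M²+3T²) = √(4×(2.180×10^6)² + 3×(3.540×10^6)²) = 7.524×10^6 N·mm.
d³ = 16×7.524×10^6/(π×282.1) = 135800 mm³.
d = 51.40 mm.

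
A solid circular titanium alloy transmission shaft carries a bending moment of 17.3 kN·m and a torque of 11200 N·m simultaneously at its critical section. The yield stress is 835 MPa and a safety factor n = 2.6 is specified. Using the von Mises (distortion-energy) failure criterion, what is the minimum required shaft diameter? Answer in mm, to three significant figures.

d = 85.7 mm

σ_allow = σ_y/n = 835/2.6 = 321.2 MPa.
For a solid shaft σ_b = 32M/(πd³) and τ = 16T/(πd³), so the von Mises stress is σ' = (16/πd³)·√(4M²+3T²).
√(4M²+3T²) = √(4×(1.730×10^7)² + 3×(1.120×10^7)²) = 3.967×10^7 N·mm.
d³ = 16×3.967×10^7/(π×321.2) = 629100 mm³.
d = 85.68 mm.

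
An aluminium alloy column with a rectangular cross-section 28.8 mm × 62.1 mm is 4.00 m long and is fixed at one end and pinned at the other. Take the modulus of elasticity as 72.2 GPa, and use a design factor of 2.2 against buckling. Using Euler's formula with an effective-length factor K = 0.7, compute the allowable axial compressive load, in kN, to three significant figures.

Buckling occurs about the weak axis: I_min = h·b³/12 = 62.1×28.8³/12 = 123600 mm⁴ (b = 28.8 mm is the smaller dimension).
Effective length L_e = KL = 0.7×4.00 m = 2800 mm.
Euler critical load P_cr = π²EI/L_e² = π²×72200×123600/2800² = 11240 N.
P_allow = P_cr/n = 11240/2.2 = 5107 N.

P_allow = 5.11 kN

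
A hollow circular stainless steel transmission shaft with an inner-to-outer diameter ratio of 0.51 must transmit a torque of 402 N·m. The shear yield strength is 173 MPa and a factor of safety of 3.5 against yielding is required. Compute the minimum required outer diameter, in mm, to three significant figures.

d_o = 35.4 mm

τ_allow = 173/3.5 = 49.43 MPa.
For a hollow shaft τ = 16T/[πd_o³(1−k⁴)] with k = 0.51, so 1−k⁴ = 0.9323.
d_o³ = 16T/[π τ_allow (1−k⁴)] = 16×402000/(π×49.43×0.9323) = 44430 mm³.
d_o = 35.42 mm.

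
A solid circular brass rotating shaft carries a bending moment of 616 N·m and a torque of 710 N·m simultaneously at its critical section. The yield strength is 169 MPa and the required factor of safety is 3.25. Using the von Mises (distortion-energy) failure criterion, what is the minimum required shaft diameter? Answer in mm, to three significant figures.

d = 55.4 mm

σ_allow = σ_y/n = 169/3.25 = 52.00 MPa.
For a solid shaft σ_b = 32M/(πd³) and τ = 16T/(πd³), so the von Mises stress is σ' = (16/πd³)·√(4M²+3T²).
√(4M²+3T²) = √(4×(616000)² + 3×(710000)²) = 1.741×10^6 N·mm.
d³ = 16×1.741×10^6/(π×52.00) = 170500 mm³.
d = 55.45 mm.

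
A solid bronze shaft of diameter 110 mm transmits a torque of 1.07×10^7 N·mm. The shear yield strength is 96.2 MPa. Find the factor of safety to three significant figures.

τ = 16T/(πd³) = 16×1.0700×10^7/(π×110³) = 40.94 MPa.
n = τ_limit/τ = 96.2/40.94 = 2.350.

n = 2.35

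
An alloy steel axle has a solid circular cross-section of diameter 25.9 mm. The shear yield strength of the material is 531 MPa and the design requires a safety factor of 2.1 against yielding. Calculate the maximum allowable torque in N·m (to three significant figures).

T_allow = 863 N·m

τ_allow = 531/2.1 = 252.9 MPa.
For a solid shaft T_allow = τ_allow·πd³/16; πd³/16 = π×25.9³/16 = 3411 mm³.
T_allow = 252.9×3411 = 862600 N·mm = 862.6 N·m.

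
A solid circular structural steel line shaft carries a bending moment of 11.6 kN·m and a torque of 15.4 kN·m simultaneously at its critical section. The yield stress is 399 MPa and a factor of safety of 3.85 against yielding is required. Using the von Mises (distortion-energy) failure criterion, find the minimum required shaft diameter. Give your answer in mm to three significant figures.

σ_allow = σ_y/n = 399/3.85 = 103.6 MPa.
For a solid shaft σ_b = 32M/(πd³) and τ = 16T/(πd³), so the von Mises stress is σ' = (16/πd³)·√(4M²+3T²).
√(4M²+3T²) = √(4×(1.160×10^7)² + 3×(1.540×10^7)²) = 3.535×10^7 N·mm.
d³ = 16×3.535×10^7/(π×103.6) = 1.737×10^6 mm³.
d = 120.2 mm.

d = 120 mm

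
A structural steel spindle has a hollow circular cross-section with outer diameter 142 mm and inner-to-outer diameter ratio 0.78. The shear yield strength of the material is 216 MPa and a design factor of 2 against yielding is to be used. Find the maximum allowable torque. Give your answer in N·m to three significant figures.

T_allow = 38200 N·m

τ_allow = 216/2 = 108.0 MPa.
For a hollow shaft T_allow = τ_allow·πd_o³(1−k⁴)/16 with 1−k⁴ = 0.6298, so πd_o³(1−k⁴)/16 = 354100 mm³.
T_allow = 108.0×354100 = 3.824×10^7 N·mm = 38240 N·m.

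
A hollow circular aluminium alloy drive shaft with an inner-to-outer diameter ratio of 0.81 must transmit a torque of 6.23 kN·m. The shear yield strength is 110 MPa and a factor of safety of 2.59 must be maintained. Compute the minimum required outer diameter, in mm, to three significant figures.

d_o = 109 mm

τ_allow = 110/2.59 = 42.47 MPa.
For a hollow shaft τ = 16T/[πd_o³(1−k⁴)] with k = 0.81, so 1−k⁴ = 0.5695.
d_o³ = 16T/[π τ_allow (1−k⁴)] = 16×6230000/(π×42.47×0.5695) = 1.312×10^6 mm³.
d_o = 109.5 mm.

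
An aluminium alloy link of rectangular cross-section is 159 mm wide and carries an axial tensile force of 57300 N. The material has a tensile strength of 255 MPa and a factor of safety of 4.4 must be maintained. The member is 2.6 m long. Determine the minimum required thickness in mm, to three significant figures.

σ_allow = 255/4.4 = 57.95 MPa.
Required area A = F/σ_allow = 57300/57.95 = 988.7 mm².
t = A/w = 988.7/159 = 6.218 mm.

t = 6.22 mm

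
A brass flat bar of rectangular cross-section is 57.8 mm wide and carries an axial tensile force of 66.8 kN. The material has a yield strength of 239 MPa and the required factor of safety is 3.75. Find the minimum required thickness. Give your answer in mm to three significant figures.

σ_allow = 239/3.75 = 63.73 MPa.
Required area A = F/σ_allow = 66800/63.73 = 1048 mm².
t = A/w = 1048/57.8 = 18.13 mm.

t = 18.1 mm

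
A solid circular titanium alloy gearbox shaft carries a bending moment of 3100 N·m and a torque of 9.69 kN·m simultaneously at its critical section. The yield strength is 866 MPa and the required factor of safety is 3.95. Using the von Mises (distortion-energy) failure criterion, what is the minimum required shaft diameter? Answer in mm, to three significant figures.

σ_allow = σ_y/n = 866/3.95 = 219.2 MPa.
For a solid shaft σ_b = 32M/(πd³) and τ = 16T/(πd³), so the von Mises stress is σ' = (16/πd³)·√(4M²+3T²).
√(4M²+3T²) = √(4×(3.100×10^6)² + 3×(9.690×10^6)²) = 1.789×10^7 N·mm.
d³ = 16×1.789×10^7/(π×219.2) = 415600 mm³.
d = 74.63 mm.

d = 74.6 mm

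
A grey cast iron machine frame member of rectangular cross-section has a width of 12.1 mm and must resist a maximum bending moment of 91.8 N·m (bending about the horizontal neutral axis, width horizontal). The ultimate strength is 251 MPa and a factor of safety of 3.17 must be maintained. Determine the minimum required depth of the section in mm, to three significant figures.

σ_allow = 251/3.17 = 79.18 MPa.
For a rectangular section σ = 6M/(bh²), so h² = 6M/(b σ_allow) = 6×91800/(12.1×79.18) = 574.9 mm².
h = 23.98 mm.

h = 24.0 mm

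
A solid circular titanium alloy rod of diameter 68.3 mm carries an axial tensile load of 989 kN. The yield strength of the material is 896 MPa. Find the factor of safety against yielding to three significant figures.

A = πd²/4 = 3664 mm².
σ = F/A = 989000/3664 = 269.9 MPa.
n = 896/269.9 = 3.319.

n = 3.32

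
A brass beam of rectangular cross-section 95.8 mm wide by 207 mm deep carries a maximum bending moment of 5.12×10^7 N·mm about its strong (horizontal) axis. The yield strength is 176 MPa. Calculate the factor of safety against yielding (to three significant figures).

n = 2.35

Section modulus S = bh²/6 = 95.8×207²/6 = 684200 mm³.
σ = M/S = 5.1200×10^7/684200 = 74.84 MPa.
n = 176/74.84 = 2.352.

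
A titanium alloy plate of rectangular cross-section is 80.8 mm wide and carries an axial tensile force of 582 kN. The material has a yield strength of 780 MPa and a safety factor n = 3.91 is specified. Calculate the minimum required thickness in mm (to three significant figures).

t = 36.1 mm

σ_allow = 780/3.91 = 199.5 MPa.
Required area A = F/σ_allow = 582000/199.5 = 2917 mm².
t = A/w = 2917/80.8 = 36.11 mm.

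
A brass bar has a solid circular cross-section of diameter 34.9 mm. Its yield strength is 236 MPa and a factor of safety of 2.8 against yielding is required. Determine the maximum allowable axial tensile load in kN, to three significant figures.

σ_allow = 236/2.8 = 84.29 MPa.
A = πd²/4 = π×34.9²/4 = 956.6 mm².
F_allow = σ_allow × A = 84.29×956.6 = 80630 N.

F_allow = 80.6 kN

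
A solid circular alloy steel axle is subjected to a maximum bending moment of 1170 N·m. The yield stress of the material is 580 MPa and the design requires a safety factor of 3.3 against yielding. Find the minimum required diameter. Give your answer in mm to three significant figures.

d = 40.8 mm

σ_allow = 580/3.3 = 175.8 MPa.
For a solid circular section σ = 32M/(πd³), so d³ = 32M/(π σ_allow) = 32×1170000/(π×175.8) = 67810 mm³.
d = 40.78 mm.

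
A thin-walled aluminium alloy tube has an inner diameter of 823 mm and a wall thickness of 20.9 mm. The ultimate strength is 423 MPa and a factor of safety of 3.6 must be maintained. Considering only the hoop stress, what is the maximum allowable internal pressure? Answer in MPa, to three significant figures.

σ_allow = 423/3.6 = 117.5 MPa.
σ_h = pD/(2t) → p_allow = 2σ_allow t/D = 2×117.5×20.9/823 = 5.968 MPa.

p_allow = 5.97 MPa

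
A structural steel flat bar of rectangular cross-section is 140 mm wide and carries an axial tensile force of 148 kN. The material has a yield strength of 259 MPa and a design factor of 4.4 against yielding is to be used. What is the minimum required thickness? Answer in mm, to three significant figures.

σ_allow = 259/4.4 = 58.86 MPa.
Required area A = F/σ_allow = 148000/58.86 = 2514 mm².
t = A/w = 2514/140 = 17.96 mm.

t = 18.0 mm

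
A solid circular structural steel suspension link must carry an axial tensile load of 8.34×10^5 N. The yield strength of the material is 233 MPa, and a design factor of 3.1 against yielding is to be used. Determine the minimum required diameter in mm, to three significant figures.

d = 119 mm

Allowable stress σ_allow = 233/3.1 = 75.16 MPa.
Required area A = F/σ_allow = 834000/75.16 = 11100 mm².
A = πd²/4 → d = √(4A/π) = 118.9 mm.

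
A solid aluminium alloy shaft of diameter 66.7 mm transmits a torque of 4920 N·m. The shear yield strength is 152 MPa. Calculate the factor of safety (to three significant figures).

τ = 16T/(πd³) = 16×4920000/(π×66.7³) = 84.44 MPa.
n = τ_limit/τ = 152/84.44 = 1.800.

n = 1.80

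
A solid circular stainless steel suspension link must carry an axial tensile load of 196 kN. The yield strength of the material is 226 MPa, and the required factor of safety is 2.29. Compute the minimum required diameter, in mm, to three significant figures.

Allowable stress σ_allow = 226/2.29 = 98.69 MPa.
Required area A = F/σ_allow = 196000/98.69 = 1986 mm².
A = πd²/4 → d = √(4A/π) = 50.29 mm.

d = 50.3 mm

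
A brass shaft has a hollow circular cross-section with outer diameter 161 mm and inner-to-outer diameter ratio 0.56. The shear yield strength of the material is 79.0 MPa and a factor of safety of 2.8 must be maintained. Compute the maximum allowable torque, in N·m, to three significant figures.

τ_allow = 79.0/2.8 = 28.21 MPa.
For a hollow shaft T_allow = τ_allow·πd_o³(1−k⁴)/16 with 1−k⁴ = 0.9017, so πd_o³(1−k⁴)/16 = 738800 mm³.
T_allow = 28.21×738800 = 2.085×10^7 N·mm = 20850 N·m.

T_allow = 20800 N·m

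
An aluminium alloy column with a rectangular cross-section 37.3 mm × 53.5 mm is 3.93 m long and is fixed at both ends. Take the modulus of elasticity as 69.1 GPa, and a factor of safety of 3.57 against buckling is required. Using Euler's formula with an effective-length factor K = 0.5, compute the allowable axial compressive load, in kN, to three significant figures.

P_allow = 11.4 kN

Buckling occurs about the weak axis: I_min = h·b³/12 = 53.5×37.3³/12 = 231400 mm⁴ (b = 37.3 mm is the smaller dimension).
Effective length L_e = KL = 0.5×3.93 m = 1965 mm.
Euler critical load P_cr = π²EI/L_e² = π²×69100×231400/1965² = 40870 N.
P_allow = P_cr/n = 40870/3.57 = 11450 N.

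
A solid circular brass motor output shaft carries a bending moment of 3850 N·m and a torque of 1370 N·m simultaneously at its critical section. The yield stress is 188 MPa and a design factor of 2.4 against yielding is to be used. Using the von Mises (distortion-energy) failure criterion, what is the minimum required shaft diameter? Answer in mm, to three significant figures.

d = 80.6 mm

σ_allow = σ_y/n = 188/2.4 = 78.33 MPa.
For a solid shaft σ_b = 32M/(πd³) and τ = 16T/(πd³), so the von Mises stress is σ' = (16/πd³)·√(4M²+3T²).
√(4M²+3T²) = √(4×(3.850×10^6)² + 3×(1.370×10^6)²) = 8.057×10^6 N·mm.
d³ = 16×8.057×10^6/(π×78.33) = 523900 mm³.
d = 80.61 mm.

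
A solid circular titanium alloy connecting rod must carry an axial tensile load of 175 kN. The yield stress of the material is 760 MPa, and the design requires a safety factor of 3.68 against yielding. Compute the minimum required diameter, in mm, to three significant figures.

Allowable stress σ_allow = 760/3.68 = 206.5 MPa.
Required area A = F/σ_allow = 175000/206.5 = 847.4 mm².
A = πd²/4 → d = √(4A/π) = 32.85 mm.

d = 32.8 mm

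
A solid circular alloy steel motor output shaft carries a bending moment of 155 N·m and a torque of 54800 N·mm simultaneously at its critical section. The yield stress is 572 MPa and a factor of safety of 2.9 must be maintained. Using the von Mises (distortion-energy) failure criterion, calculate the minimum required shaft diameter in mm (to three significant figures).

σ_allow = σ_y/n = 572/2.9 = 197.2 MPa.
For a solid shaft σ_b = 32M/(πd³) and τ = 16T/(πd³), so the von Mises stress is σ' = (16/πd³)·√(4M²+3T²).
√(4M²+3T²) = √(4×(155000)² + 3×(54800)²) = 324200 N·mm.
d³ = 16×324200/(π×197.2) = 8371 mm³.
d = 20.30 mm.

d = 20.3 mm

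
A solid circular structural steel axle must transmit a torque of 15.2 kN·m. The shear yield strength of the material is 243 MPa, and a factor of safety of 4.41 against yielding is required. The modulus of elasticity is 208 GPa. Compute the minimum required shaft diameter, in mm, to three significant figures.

d = 112 mm

Allowable shear stress τ_allow = 243/4.41 = 55.10 MPa.
For a solid shaft τ = 16T/(πd³), so d³ = 16T/(π τ_allow) = 16×1.5200×10^7/(π×55.10) = 1.405×10^6 mm³.
d = (1.405×10^6)^(1/3) = 112.0 mm.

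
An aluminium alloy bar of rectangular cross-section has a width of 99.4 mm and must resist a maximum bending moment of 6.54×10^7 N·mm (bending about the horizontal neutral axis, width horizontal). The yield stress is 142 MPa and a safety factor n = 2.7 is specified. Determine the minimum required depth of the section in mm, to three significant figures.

h = 274 mm

σ_allow = 142/2.7 = 52.59 MPa.
For a rectangular section σ = 6M/(bh²), so h² = 6M/(b σ_allow) = 6×6.5400×10^7/(99.4×52.59) = 75060 mm².
h = 274.0 mm.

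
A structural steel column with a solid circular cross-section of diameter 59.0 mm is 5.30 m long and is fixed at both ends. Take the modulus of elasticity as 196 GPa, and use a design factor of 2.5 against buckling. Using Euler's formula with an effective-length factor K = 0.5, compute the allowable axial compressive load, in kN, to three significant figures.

P_allow = 65.5 kN

I = πd⁴/64 = π×59.0⁴/64 = 594800 mm⁴.
Effective length L_e = KL = 0.5×5.30 m = 2650 mm.
Euler critical load P_cr = π²EI/L_e² = π²×196000×594800/2650² = 163800 N.
P_allow = P_cr/n = 163800/2.5 = 65540 N.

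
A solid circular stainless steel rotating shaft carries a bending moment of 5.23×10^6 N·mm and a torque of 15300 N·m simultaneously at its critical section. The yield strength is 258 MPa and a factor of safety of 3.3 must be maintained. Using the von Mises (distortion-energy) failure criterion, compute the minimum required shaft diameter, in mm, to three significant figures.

σ_allow = σ_y/n = 258/3.3 = 78.18 MPa.
For a solid shaft σ_b = 32M/(πd³) and τ = 16T/(πd³), so the von Mises stress is σ' = (16/πd³)·√(4M²+3T²).
√(4M²+3T²) = √(4×(5.230×10^6)² + 3×(1.530×10^7)²) = 2.849×10^7 N·mm.
d³ = 16×2.849×10^7/(π×78.18) = 1.856×10^6 mm³.
d = 122.9 mm.

d = 123 mm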